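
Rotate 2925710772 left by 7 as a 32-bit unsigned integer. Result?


Rotate 0b10101110011000101100110110110100 left by 7 (32-bit) = 0b110001011001101101101001010111 = 828824151

828824151


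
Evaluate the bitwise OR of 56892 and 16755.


0b1101111000111100 | 0b100000101110011 = 0b1101111101111111 = 57215

57215


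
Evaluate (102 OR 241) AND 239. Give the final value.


Step 1: 102 | 241 = 247
Step 2: 247 & 239 = 231

231


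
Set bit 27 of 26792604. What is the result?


26792604 | (1 << 27) = 26792604 | 134217728 = 161010332

161010332


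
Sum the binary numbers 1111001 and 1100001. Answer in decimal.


1111001 + 1100001 = 11011010 = 218

218


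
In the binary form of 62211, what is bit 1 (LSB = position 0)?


0b1111001100000011, position 1 = 1

1


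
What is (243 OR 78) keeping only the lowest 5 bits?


Step 1: 243 | 78 = 255
Step 2: 255 & 31 = 31

31


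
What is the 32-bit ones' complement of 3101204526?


3101204526 ^ 4294967295 = 1193762769

1193762769


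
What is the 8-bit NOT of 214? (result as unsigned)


~0b11010110 = 0b101001 = 41 (8-bit unsigned)

41


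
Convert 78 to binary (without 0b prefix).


78 = 1001110 in binary

1001110


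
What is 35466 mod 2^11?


35466 & 2047 = 650

650


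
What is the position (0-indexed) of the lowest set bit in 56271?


0b1101101111001111. Lowest set bit at position 0

0


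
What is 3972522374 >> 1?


0b11101100110001111110000110000110 >> 1 = 0b1110110011000111111000011000011 = 1986261187

1986261187


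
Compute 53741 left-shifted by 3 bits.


0b1101000111101101 << 3 = 0b1101000111101101000 = 429928

429928


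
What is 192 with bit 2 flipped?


192 ^ (1 << 2) = 192 ^ 4 = 196

196


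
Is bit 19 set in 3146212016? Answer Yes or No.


0b10111011100001110110001010110000, bit 19 = 0. No

No


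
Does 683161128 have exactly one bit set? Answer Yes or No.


0b101000101110000011011000101000. Multiple bits set => No

No


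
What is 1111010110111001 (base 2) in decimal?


1111010110111001 in decimal = 62905

62905


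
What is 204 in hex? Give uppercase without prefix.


204 = CC hex

CC


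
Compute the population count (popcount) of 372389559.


0b10110001100100011011010110111 has 16 set bits

16


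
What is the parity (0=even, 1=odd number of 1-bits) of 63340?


0b1111011101101100 has 11 ones => parity 1

1


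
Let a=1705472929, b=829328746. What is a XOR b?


1705472929 ^ 829328746 = 1422524107

1422524107


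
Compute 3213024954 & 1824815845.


0b10111111100000101101111010111010 & 0b1101100110001000111101011100101 = 0b101100100000000101101010100000 = 746609312

746609312


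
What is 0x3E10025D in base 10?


3E10025D hex = 1041236573 decimal

1041236573


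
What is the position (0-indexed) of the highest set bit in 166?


0b10100110. Highest set bit at position 7

7


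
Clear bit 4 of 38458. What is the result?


38458 & ~(1 << 4) = 38442

38442


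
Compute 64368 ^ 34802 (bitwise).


0b1111101101110000 ^ 0b1000011111110010 = 0b111110010000010 = 31874

31874


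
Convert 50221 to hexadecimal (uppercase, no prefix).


50221 = C42D hex

C42D


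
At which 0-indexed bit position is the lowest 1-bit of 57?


0b111001. Lowest set bit at position 0

0


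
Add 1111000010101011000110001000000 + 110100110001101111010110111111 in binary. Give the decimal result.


1111000010101011000110001000000 + 110100110001101111010110111111 = 10101101000111001000000111111111 = 2904326655

2904326655


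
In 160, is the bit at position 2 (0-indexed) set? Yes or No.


0b10100000, bit 2 = 0. No

No


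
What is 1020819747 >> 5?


0b111100110110000111100100100011 >> 5 = 0b1111001101100001111001001 = 31900617

31900617


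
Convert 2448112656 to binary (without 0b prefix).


2448112656 = 10010001111010110011110000010000 in binary

10010001111010110011110000010000


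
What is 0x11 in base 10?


11 hex = 17 decimal

17


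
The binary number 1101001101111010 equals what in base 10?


1101001101111010 in decimal = 54138

54138


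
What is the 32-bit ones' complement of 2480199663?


2480199663 ^ 4294967295 = 1814767632

1814767632


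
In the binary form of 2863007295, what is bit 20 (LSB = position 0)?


0b10101010101001100000011000111111, position 20 = 0

0


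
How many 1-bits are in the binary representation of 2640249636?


0b10011101010111110000001100100100 has 15 set bits

15


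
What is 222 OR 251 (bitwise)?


0b11011110 | 0b11111011 = 0b11111111 = 255

255


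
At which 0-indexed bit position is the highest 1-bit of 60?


0b111100. Highest set bit at position 5

5


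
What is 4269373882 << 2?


0b11111110011110010111100110111010 << 2 = 0b1111111001111001011110011011101000 = 17077495528

17077495528


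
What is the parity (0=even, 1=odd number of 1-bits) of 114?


0b1110010 has 4 ones => parity 0

0


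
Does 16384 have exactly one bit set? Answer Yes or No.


0b100000000000000. Only one bit set => Yes

Yes


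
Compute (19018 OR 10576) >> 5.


Step 1: 19018 | 10576 = 27482
Step 2: 27482 >> 5 = 858

858


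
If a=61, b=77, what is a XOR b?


61 ^ 77 = 112

112


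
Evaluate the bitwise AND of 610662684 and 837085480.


0b100100011001011111100100011100 & 0b110001111001001110100100101000 = 0b100000011001001110100100001000 = 543484168

543484168


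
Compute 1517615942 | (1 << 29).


1517615942 | (1 << 29) = 1517615942 | 536870912 = 2054486854

2054486854


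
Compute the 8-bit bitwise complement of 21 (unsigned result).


~0b10101 = 0b11101010 = 234 (8-bit unsigned)

234


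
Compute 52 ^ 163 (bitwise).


0b110100 ^ 0b10100011 = 0b10010111 = 151

151


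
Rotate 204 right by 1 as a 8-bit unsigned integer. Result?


Rotate 0b11001100 right by 1 (8-bit) = 0b1100110 = 102

102


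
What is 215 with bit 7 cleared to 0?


215 & ~(1 << 7) = 87

87


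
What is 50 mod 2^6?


50 & 63 = 50

50


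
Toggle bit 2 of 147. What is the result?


147 ^ (1 << 2) = 147 ^ 4 = 151

151


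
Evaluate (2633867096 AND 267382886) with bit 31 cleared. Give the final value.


Step 1: 2633867096 & 267382886 = 216895552
Step 2: 216895552 & ~(1 << 31) = 216895552

216895552


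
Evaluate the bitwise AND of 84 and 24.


0b1010100 & 0b11000 = 0b10000 = 16

16


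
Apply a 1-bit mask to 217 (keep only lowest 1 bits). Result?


217 & 1 = 1

1


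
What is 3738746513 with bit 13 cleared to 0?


3738746513 & ~(1 << 13) = 3738738321

3738738321


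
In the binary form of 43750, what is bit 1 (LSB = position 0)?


0b1010101011100110, position 1 = 1

1


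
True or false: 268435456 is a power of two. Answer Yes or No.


0b10000000000000000000000000000. Only one bit set => Yes

Yes


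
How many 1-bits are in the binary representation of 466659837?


0b11011110100001010100111111101 has 18 set bits

18


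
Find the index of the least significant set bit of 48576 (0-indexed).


0b1011110111000000. Lowest set bit at position 6

6


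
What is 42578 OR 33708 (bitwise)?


0b1010011001010010 | 0b1000001110101100 = 0b1010011111111110 = 43006

43006


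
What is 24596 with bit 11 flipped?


24596 ^ (1 << 11) = 24596 ^ 2048 = 26644

26644


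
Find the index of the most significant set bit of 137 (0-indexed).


0b10001001. Highest set bit at position 7

7


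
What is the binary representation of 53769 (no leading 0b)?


53769 = 1101001000001001 in binary

1101001000001001


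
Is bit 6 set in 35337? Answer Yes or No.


0b1000101000001001, bit 6 = 0. No

No


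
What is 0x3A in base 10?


3A hex = 58 decimal

58


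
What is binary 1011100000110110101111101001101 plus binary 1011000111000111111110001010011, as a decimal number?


1011100000110110101111101001101 + 1011000111000111111110001010011 = 10110100111111110101101110100000 = 3036634016

3036634016


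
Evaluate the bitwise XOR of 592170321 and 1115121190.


0b100011010010111100110101010001 ^ 0b1000010011101110110011000100110 = 0b1100001001111001010101101110111 = 1631366007

1631366007


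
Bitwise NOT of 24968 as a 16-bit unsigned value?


~0b110000110001000 = 0b1001111001110111 = 40567 (16-bit unsigned)

40567


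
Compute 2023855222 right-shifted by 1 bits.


0b1111000101000011001010001110110 >> 1 = 0b111100010100001100101000111011 = 1011927611

1011927611


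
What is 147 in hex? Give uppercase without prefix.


147 = 93 hex

93


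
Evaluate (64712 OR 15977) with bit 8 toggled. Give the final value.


Step 1: 64712 | 15977 = 65257
Step 2: 65257 ^ (1 << 8) = 65257 ^ 256 = 65513

65513


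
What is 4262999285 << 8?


0b11111110000110000011010011110101 << 8 = 0b1111111000011000001101001111010100000000 = 1091327816960

1091327816960


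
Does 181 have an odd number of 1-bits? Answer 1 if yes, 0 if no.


0b10110101 has 5 ones => parity 1

1


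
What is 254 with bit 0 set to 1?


254 | (1 << 0) = 254 | 1 = 255

255


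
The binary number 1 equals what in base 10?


1 in decimal = 1

1


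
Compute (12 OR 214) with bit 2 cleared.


Step 1: 12 | 214 = 222
Step 2: 222 & ~(1 << 2) = 218

218


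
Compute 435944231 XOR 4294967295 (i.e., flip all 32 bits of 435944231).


435944231 ^ 4294967295 = 3859023064

3859023064


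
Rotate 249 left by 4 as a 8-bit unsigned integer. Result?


Rotate 0b11111001 left by 4 (8-bit) = 0b10011111 = 159

159


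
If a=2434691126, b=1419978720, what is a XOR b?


2434691126 ^ 1419978720 = 3317520342

3317520342


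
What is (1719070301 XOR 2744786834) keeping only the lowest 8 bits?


Step 1: 1719070301 ^ 2744786834 = 3320639951
Step 2: 3320639951 & 255 = 207

207


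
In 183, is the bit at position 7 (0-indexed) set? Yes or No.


0b10110111, bit 7 = 1. Yes

Yes


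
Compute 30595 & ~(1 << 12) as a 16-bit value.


30595 & ~(1 << 12) = 26499

26499


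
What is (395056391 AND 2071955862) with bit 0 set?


Step 1: 395056391 & 2071955862 = 319553798
Step 2: 319553798 | (1 << 0) = 319553798 | 1 = 319553799

319553799


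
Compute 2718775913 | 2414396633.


0b10100010000011010011101001101001 | 0b10001111111010001100010011011001 = 0b10101111111011011111111011111001 = 2951610105

2951610105


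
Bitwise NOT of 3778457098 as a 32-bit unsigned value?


~0b11100001001101101010111000001010 = 0b11110110010010101000111110101 = 516510197 (32-bit unsigned)

516510197


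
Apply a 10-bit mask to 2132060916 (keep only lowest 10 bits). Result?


2132060916 & 1023 = 756

756


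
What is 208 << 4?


0b11010000 << 4 = 0b110100000000 = 3328

3328


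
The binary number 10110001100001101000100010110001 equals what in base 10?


10110001100001101000100010110001 in decimal = 2978384049

2978384049


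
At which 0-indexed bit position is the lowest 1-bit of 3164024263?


0b10111100100101110010110111000111. Lowest set bit at position 0

0


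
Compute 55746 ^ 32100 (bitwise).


0b1101100111000010 ^ 0b111110101100100 = 0b1010010010100110 = 42150

42150


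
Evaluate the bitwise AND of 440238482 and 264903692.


0b11010001111011000000110010010 & 0b1111110010100001110000001100 = 0b1010000010000000000000000000 = 168296448

168296448


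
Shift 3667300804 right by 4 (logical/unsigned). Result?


0b11011010100101101001000111000100 >> 4 = 0b1101101010010110100100011100 = 229206300

229206300


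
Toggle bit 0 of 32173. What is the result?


32173 ^ (1 << 0) = 32173 ^ 1 = 32172

32172


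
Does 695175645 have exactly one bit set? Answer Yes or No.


0b101001011011111000100111011101. Multiple bits set => No

No


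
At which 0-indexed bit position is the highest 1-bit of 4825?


0b1001011011001. Highest set bit at position 12

12


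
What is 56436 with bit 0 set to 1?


56436 | (1 << 0) = 56436 | 1 = 56437

56437


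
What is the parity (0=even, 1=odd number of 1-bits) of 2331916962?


0b10001010111111100011101010100010 has 17 ones => parity 1

1


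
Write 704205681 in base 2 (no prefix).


704205681 = 101001111110010101001101110001 in binary

101001111110010101001101110001


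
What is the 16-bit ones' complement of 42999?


42999 ^ 65535 = 22536

22536


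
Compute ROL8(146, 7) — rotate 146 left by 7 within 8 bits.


Rotate 0b10010010 left by 7 (8-bit) = 0b1001001 = 73

73


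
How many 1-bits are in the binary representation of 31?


0b11111 has 5 set bits

5


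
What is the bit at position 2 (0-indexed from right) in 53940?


0b1101001010110100, position 2 = 1

1


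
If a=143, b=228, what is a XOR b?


143 ^ 228 = 107

107


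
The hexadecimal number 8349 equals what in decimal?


8349 hex = 33609 decimal

33609


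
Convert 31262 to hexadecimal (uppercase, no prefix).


31262 = 7A1E hex

7A1E


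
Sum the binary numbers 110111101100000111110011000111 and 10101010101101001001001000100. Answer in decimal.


110111101100000111110011000111 + 10101010101101001001001000100 = 1001101000001110000111100001011 = 1292308235

1292308235


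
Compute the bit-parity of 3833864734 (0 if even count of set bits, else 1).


0b11100100100001000010001000011110 has 12 ones => parity 0

0


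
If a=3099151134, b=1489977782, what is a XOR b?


3099151134 ^ 1489977782 = 3765832360

3765832360


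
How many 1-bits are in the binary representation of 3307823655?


0b11000101001010010110001000100111 has 14 set bits

14


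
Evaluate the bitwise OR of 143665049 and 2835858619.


0b1000100100000010011110011001 | 0b10101001000001111100010010111011 = 0b10101001100101111110011110111011 = 2845304763

2845304763


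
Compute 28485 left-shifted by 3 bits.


0b110111101000101 << 3 = 0b110111101000101000 = 227880

227880


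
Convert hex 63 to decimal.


63 hex = 99 decimal

99


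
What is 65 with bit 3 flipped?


65 ^ (1 << 3) = 65 ^ 8 = 73

73


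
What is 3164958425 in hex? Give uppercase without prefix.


3164958425 = BCA56ED9 hex

BCA56ED9


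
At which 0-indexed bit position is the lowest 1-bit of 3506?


0b110110110010. Lowest set bit at position 1

1


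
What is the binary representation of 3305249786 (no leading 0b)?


3305249786 = 11000101000000100001101111111010 in binary

11000101000000100001101111111010


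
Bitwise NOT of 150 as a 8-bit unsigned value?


~0b10010110 = 0b1101001 = 105 (8-bit unsigned)

105


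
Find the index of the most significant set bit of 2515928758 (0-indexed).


0b10010101111101100000011010110110. Highest set bit at position 31

31


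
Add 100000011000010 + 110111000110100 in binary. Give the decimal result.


100000011000010 + 110111000110100 = 1010111011110110 = 44790

44790


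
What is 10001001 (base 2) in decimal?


10001001 in decimal = 137

137


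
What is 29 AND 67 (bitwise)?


0b11101 & 0b1000011 = 0b1 = 1

1


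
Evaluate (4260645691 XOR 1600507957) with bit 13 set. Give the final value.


Step 1: 4260645691 ^ 1600507957 = 2727451406
Step 2: 2727451406 | (1 << 13) = 2727451406 | 8192 = 2727459598

2727459598


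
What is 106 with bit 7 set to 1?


106 | (1 << 7) = 106 | 128 = 234

234


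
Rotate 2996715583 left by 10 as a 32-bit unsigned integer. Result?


Rotate 0b10110010100111100100000000111111 left by 10 (32-bit) = 0b1111001000000001111111011001010 = 2030108362

2030108362


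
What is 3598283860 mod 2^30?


3598283860 & 1073741823 = 377058388

377058388


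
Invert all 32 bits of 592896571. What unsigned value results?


592896571 ^ 4294967295 = 3702070724

3702070724


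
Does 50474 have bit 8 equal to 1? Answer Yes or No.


0b1100010100101010, bit 8 = 1. Yes

Yes


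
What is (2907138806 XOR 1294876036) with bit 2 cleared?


Step 1: 2907138806 ^ 1294876036 = 3765000050
Step 2: 3765000050 & ~(1 << 2) = 3765000050

3765000050


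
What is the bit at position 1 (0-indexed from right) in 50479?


0b1100010100101111, position 1 = 1

1


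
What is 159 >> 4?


0b10011111 >> 4 = 0b1001 = 9

9


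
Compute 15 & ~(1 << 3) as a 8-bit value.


15 & ~(1 << 3) = 7

7


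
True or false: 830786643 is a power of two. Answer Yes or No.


0b110001100001001100110001010011. Multiple bits set => No

No


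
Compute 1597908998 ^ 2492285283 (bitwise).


0b1011111001111100010100000000110 ^ 0b10010100100011010100000101100011 = 0b11001011101100110110100101100101 = 3417532773

3417532773


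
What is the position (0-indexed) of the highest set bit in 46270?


0b1011010010111110. Highest set bit at position 15

15


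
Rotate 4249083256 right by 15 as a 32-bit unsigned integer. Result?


Rotate 0b11111101010000111101110101111000 right by 15 (32-bit) = 0b10111010111100011111101010000111 = 3136420487

3136420487


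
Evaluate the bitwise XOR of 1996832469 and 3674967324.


0b1110111000001010011111011010101 ^ 0b11011011000010111000110100011100 = 0b10101100000011101011001111001001 = 2886644681

2886644681


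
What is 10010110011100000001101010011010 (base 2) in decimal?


10010110011100000001101010011010 in decimal = 2523929242

2523929242


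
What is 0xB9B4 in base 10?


B9B4 hex = 47540 decimal

47540


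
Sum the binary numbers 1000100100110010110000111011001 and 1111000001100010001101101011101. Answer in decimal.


1000100100110010110000111011001 + 1111000001100010001101101011101 = 10111100110010100111110100110110 = 3167386934

3167386934


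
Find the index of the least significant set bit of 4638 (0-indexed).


0b1001000011110. Lowest set bit at position 1

1


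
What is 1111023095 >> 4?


0b1000010001110001101110111110111 >> 4 = 0b100001000111000110111011111 = 69438943

69438943


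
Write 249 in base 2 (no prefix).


249 = 11111001 in binary

11111001


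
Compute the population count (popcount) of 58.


0b111010 has 4 set bits

4


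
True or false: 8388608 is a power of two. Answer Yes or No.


0b100000000000000000000000. Only one bit set => Yes

Yes


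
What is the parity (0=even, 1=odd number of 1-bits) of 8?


0b1000 has 1 ones => parity 1

1


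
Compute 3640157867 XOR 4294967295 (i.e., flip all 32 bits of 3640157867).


3640157867 ^ 4294967295 = 654809428

654809428


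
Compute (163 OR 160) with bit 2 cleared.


Step 1: 163 | 160 = 163
Step 2: 163 & ~(1 << 2) = 163

163


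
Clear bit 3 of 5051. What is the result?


5051 & ~(1 << 3) = 5043

5043


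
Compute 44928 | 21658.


0b1010111110000000 | 0b101010010011010 = 0b1111111110011010 = 65434

65434


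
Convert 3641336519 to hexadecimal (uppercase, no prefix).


3641336519 = D90A62C7 hex

D90A62C7


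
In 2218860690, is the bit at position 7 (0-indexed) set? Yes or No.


0b10000100010000010010000010010010, bit 7 = 1. Yes

Yes


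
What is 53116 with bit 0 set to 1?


53116 | (1 << 0) = 53116 | 1 = 53117

53117


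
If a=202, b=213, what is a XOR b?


202 ^ 213 = 31

31


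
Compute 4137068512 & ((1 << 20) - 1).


4137068512 & 1048575 = 436192

436192


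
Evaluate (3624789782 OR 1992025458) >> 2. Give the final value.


Step 1: 3624789782 | 1992025458 = 4273989494
Step 2: 4273989494 >> 2 = 1068497373

1068497373


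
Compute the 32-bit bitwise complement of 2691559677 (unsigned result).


~0b10100000011011011111000011111101 = 0b1011111100100100000111100000010 = 1603407618 (32-bit unsigned)

1603407618


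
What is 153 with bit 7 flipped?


153 ^ (1 << 7) = 153 ^ 128 = 25

25


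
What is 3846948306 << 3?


0b11100101010010111100010111010010 << 3 = 0b11100101010010111100010111010010000 = 30775586448

30775586448


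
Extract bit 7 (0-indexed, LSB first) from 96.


0b1100000, position 7 = 0

0


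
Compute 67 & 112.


0b1000011 & 0b1110000 = 0b1000000 = 64

64


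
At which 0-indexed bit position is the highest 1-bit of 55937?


0b1101101010000001. Highest set bit at position 15

15


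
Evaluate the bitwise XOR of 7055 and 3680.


0b1101110001111 ^ 0b111001100000 = 0b1010111101111 = 5615

5615


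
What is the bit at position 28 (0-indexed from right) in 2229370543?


0b10000100111000010111111010101111, position 28 = 0

0


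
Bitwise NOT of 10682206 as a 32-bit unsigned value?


~0b101000101111111101011110 = 0b11111111010111010000000010100001 = 4284285089 (32-bit unsigned)

4284285089


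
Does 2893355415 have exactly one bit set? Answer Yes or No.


0b10101100011101010001100110010111. Multiple bits set => No

No


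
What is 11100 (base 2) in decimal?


11100 in decimal = 28

28


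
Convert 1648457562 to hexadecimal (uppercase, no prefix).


1648457562 = 6241775A hex

6241775A


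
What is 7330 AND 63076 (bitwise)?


0b1110010100010 & 0b1111011001100100 = 0b1010000100000 = 5152

5152


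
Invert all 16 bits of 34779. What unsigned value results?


34779 ^ 65535 = 30756

30756


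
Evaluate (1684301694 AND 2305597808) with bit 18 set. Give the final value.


Step 1: 1684301694 & 2305597808 = 6562160
Step 2: 6562160 | (1 << 18) = 6562160 | 262144 = 6562160

6562160


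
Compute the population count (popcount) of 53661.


0b1101000110011101 has 9 set bits

9


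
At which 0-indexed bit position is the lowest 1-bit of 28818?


0b111000010010010. Lowest set bit at position 1

1


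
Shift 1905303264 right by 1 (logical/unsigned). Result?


0b1110001100100001001111011100000 >> 1 = 0b111000110010000100111101110000 = 952651632

952651632


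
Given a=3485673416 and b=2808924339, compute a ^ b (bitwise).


3485673416 ^ 2808924339 = 1756360571

1756360571


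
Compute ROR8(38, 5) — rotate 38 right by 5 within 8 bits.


Rotate 0b100110 right by 5 (8-bit) = 0b110001 = 49

49


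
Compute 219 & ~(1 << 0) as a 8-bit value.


219 & ~(1 << 0) = 218

218


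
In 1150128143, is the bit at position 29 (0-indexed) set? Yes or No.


0b1000100100011011001000000001111, bit 29 = 0. No

No


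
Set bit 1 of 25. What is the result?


25 | (1 << 1) = 25 | 2 = 27

27


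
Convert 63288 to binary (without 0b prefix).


63288 = 1111011100111000 in binary

1111011100111000


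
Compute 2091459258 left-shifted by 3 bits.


0b1111100101010010010001010111010 << 3 = 0b1111100101010010010001010111010000 = 16731674064

16731674064


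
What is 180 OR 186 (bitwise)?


0b10110100 | 0b10111010 = 0b10111110 = 190

190


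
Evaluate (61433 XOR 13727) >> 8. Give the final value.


Step 1: 61433 ^ 13727 = 55910
Step 2: 55910 >> 8 = 218

218


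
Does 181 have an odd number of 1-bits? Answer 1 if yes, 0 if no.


0b10110101 has 5 ones => parity 1

1


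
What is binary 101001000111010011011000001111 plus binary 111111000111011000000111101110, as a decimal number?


101001000111010011011000001111 + 111111000111011000000111101110 = 1101000001110101011011111111101 = 1748678653

1748678653


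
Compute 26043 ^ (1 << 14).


26043 ^ (1 << 14) = 26043 ^ 16384 = 9659

9659


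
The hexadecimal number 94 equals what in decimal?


94 hex = 148 decimal

148


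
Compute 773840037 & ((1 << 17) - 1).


773840037 & 131071 = 122021

122021


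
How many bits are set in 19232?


0b100101100100000 has 5 set bits

5


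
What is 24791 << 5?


0b110000011010111 << 5 = 0b11000001101011100000 = 793312

793312


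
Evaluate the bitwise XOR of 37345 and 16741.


0b1001000111100001 ^ 0b100000101100101 = 0b1101000010000100 = 53380

53380


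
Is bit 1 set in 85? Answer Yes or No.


0b1010101, bit 1 = 0. No

No


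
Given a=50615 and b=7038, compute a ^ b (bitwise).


50615 ^ 7038 = 57033

57033


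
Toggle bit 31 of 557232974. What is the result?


557232974 ^ (1 << 31) = 557232974 ^ 2147483648 = 2704716622

2704716622


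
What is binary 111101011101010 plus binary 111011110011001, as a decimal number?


111101011101010 + 111011110011001 = 1111001010000011 = 62083

62083


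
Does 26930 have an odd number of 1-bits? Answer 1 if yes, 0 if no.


0b110100100110010 has 7 ones => parity 1

1


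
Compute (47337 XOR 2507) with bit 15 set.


Step 1: 47337 ^ 2507 = 45346
Step 2: 45346 | (1 << 15) = 45346 | 32768 = 45346

45346


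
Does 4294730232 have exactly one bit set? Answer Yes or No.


0b11111111111111000110000111111000. Multiple bits set => No

No


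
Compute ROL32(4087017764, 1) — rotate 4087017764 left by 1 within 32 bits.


Rotate 0b11110011100110101111000100100100 left by 1 (32-bit) = 0b11100111001101011110001001001001 = 3879068233

3879068233


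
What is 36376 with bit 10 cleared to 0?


36376 & ~(1 << 10) = 35352

35352


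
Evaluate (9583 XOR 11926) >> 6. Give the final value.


Step 1: 9583 ^ 11926 = 3065
Step 2: 3065 >> 6 = 47

47


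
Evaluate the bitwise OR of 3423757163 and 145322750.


0b11001100000100100110001101101011 | 0b1000101010010111001011111110 = 0b11001100101110110111001111111111 = 3434836991

3434836991


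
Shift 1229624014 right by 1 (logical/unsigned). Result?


0b1001001010010101001001011001110 >> 1 = 0b100100101001010100100101100111 = 614812007

614812007


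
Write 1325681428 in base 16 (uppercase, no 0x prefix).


1325681428 = 4F044B14 hex

4F044B14


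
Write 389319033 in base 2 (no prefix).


389319033 = 10111001101001000100101111001 in binary

10111001101001000100101111001


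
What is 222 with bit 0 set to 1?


222 | (1 << 0) = 222 | 1 = 223

223


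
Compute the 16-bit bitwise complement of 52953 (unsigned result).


~0b1100111011011001 = 0b11000100100110 = 12582 (16-bit unsigned)

12582


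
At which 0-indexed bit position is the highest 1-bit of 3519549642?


0b11010001110010000001000011001010. Highest set bit at position 31

31


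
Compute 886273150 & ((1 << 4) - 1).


886273150 & 15 = 14

14


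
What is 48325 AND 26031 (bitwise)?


0b1011110011000101 & 0b110010110101111 = 0b10010010000101 = 9349

9349


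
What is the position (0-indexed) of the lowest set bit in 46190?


0b1011010001101110. Lowest set bit at position 1

1


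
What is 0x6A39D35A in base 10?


6A39D35A hex = 1782174554 decimal

1782174554


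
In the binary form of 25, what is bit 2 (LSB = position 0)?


0b11001, position 2 = 0

0


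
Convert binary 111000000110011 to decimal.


111000000110011 in decimal = 28723

28723


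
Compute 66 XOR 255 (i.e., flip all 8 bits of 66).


66 ^ 255 = 189

189


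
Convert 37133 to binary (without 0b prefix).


37133 = 1001000100001101 in binary

1001000100001101


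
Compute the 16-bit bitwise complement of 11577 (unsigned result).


~0b10110100111001 = 0b1101001011000110 = 53958 (16-bit unsigned)

53958


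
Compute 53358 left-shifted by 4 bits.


0b1101000001101110 << 4 = 0b11010000011011100000 = 853728

853728


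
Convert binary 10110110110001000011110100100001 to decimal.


10110110110001000011110100100001 in decimal = 3066314017

3066314017


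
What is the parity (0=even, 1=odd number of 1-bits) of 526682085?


0b11111011001001000011111100101 has 17 ones => parity 1

1


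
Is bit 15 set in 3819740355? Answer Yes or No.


0b11100011101011001001110011000011, bit 15 = 1. Yes

Yes


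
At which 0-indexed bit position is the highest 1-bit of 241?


0b11110001. Highest set bit at position 7

7


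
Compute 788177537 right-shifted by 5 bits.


0b101110111110101010001010000001 >> 5 = 0b1011101111101010100010100 = 24630548

24630548


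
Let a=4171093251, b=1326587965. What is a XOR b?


4171093251 ^ 1326587965 = 3079664958

3079664958


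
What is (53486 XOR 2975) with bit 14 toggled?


Step 1: 53486 ^ 2975 = 56177
Step 2: 56177 ^ (1 << 14) = 56177 ^ 16384 = 39793

39793


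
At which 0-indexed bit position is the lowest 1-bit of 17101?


0b100001011001101. Lowest set bit at position 0

0


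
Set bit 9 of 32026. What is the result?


32026 | (1 << 9) = 32026 | 512 = 32538

32538


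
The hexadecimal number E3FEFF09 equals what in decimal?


E3FEFF09 hex = 3825139465 decimal

3825139465


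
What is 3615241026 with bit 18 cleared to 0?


3615241026 & ~(1 << 18) = 3614978882

3614978882


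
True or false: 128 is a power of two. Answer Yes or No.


0b10000000. Only one bit set => Yes

Yes


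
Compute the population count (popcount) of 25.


0b11001 has 3 set bits

3


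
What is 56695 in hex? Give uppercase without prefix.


56695 = DD77 hex

DD77


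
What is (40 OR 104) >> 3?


Step 1: 40 | 104 = 104
Step 2: 104 >> 3 = 13

13


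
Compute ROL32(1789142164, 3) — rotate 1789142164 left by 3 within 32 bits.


Rotate 0b1101010101001000010010010010100 left by 3 (32-bit) = 0b1010101001000010010010010100011 = 1428235427

1428235427


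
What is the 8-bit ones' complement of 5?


5 ^ 255 = 250

250


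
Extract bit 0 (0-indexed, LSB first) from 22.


0b10110, position 0 = 0

0


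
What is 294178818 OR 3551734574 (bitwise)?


0b10001100010001101000000000010 | 0b11010011101100110010101100101110 = 0b11010011101110111111101100101110 = 3552312110

3552312110


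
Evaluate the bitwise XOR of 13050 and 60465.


0b11001011111010 ^ 0b1110110000110001 = 0b1101111011001011 = 57035

57035


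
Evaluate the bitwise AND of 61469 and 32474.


0b1111000000011101 & 0b111111011011010 = 0b111000000011000 = 28696

28696


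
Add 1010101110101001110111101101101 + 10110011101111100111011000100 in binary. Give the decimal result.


1010101110101001110111101101101 + 10110011101111100111011000100 = 1101100010011001011111000110001 = 1816968753

1816968753


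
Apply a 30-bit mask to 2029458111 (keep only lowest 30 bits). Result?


2029458111 & 1073741823 = 955716287

955716287


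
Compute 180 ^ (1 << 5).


180 ^ (1 << 5) = 180 ^ 32 = 148

148


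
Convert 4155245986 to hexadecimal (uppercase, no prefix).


4155245986 = F7AC05A2 hex

F7AC05A2


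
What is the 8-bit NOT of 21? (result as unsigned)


~0b10101 = 0b11101010 = 234 (8-bit unsigned)

234


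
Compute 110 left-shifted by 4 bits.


0b1101110 << 4 = 0b11011100000 = 1760

1760


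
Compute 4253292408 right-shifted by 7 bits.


0b11111101100001000001011101111000 >> 7 = 0b1111110110000100000101110 = 33228846

33228846


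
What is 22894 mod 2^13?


22894 & 8191 = 6510

6510


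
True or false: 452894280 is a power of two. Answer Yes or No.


0b11010111111101001111001001000. Multiple bits set => No

No


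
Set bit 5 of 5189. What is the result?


5189 | (1 << 5) = 5189 | 32 = 5221

5221


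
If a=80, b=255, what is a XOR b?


80 ^ 255 = 175

175


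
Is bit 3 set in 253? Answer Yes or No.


0b11111101, bit 3 = 1. Yes

Yes


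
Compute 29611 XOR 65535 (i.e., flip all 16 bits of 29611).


29611 ^ 65535 = 35924

35924


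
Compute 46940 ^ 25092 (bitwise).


0b1011011101011100 ^ 0b110001000000100 = 0b1101010101011000 = 54616

54616


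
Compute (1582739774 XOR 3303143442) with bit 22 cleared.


Step 1: 1582739774 ^ 3303143442 = 2595703084
Step 2: 2595703084 & ~(1 << 22) = 2595703084

2595703084


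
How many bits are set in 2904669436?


0b10101101001000011011110011111100 has 18 set bits

18


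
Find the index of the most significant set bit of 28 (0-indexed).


0b11100. Highest set bit at position 4

4


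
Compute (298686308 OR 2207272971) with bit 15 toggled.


Step 1: 298686308 | 2207272971 = 2480789359
Step 2: 2480789359 ^ (1 << 15) = 2480789359 ^ 32768 = 2480756591

2480756591


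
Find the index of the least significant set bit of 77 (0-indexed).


0b1001101. Lowest set bit at position 0

0


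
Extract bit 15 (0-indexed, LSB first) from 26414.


0b110011100101110, position 15 = 0

0


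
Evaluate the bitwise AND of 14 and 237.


0b1110 & 0b11101101 = 0b1100 = 12

12


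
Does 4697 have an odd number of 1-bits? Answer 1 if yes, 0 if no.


0b1001001011001 has 6 ones => parity 0

0


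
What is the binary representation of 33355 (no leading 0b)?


33355 = 1000001001001011 in binary

1000001001001011


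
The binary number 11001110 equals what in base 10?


11001110 in decimal = 206

206


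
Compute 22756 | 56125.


0b101100011100100 | 0b1101101100111101 = 0b1101101111111101 = 56317

56317


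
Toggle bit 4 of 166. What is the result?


166 ^ (1 << 4) = 166 ^ 16 = 182

182


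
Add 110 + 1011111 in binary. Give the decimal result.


110 + 1011111 = 1100101 = 101

101


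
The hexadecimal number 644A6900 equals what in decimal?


644A6900 hex = 1682598144 decimal

1682598144


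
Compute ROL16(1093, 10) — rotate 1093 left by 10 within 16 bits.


Rotate 0b10001000101 left by 10 (16-bit) = 0b1010000010001 = 5137

5137


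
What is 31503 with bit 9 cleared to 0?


31503 & ~(1 << 9) = 30991

30991


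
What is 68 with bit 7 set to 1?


68 | (1 << 7) = 68 | 128 = 196

196


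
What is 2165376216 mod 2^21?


2165376216 & 2097151 = 1115352

1115352


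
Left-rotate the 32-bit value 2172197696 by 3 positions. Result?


Rotate 0b10000001011110010001101101000000 left by 3 (32-bit) = 0b1011110010001101101000000100 = 197712388

197712388


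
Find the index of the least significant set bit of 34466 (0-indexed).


0b1000011010100010. Lowest set bit at position 1

1


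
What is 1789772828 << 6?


0b1101010101011011100010000011100 << 6 = 0b1101010101011011100010000011100000000 = 114545460992

114545460992


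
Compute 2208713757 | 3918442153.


0b10000011101001100100110000011101 | 0b11101001100011101010111010101001 = 0b11101011101011101110111010111101 = 3954110141

3954110141


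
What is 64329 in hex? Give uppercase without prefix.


64329 = FB49 hex

FB49


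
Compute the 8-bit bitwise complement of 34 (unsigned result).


~0b100010 = 0b11011101 = 221 (8-bit unsigned)

221


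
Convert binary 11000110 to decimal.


11000110 in decimal = 198

198


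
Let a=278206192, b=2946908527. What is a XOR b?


278206192 ^ 2946908527 = 3207813023

3207813023


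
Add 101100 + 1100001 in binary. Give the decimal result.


101100 + 1100001 = 10001101 = 141

141


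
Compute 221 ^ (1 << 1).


221 ^ (1 << 1) = 221 ^ 2 = 223

223


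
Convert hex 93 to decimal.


93 hex = 147 decimal

147


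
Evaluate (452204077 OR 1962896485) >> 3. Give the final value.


Step 1: 452204077 | 1962896485 = 2130673261
Step 2: 2130673261 >> 3 = 266334157

266334157


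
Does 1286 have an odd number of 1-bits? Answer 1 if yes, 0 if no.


0b10100000110 has 4 ones => parity 0

0


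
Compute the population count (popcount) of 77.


0b1001101 has 4 set bits

4


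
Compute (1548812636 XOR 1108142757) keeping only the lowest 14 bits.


Step 1: 1548812636 ^ 1108142757 = 509471737
Step 2: 509471737 & 16383 = 11257

11257


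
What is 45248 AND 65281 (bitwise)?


0b1011000011000000 & 0b1111111100000001 = 0b1011000000000000 = 45056

45056


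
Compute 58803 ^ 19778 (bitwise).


0b1110010110110011 ^ 0b100110101000010 = 0b1010100011110001 = 43249

43249


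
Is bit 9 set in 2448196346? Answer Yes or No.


0b10010001111011001000001011111010, bit 9 = 1. Yes

Yes


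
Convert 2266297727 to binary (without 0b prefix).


2266297727 = 10000111000101001111010101111111 in binary

10000111000101001111010101111111


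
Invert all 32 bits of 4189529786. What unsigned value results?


4189529786 ^ 4294967295 = 105437509

105437509


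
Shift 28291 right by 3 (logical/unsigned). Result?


0b110111010000011 >> 3 = 0b110111010000 = 3536

3536


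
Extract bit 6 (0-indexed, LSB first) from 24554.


0b101111111101010, position 6 = 1

1


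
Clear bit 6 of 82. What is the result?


82 & ~(1 << 6) = 18

18


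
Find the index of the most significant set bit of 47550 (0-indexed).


0b1011100110111110. Highest set bit at position 15

15


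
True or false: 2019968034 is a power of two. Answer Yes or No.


0b1111000011001100100010000100010. Multiple bits set => No

No


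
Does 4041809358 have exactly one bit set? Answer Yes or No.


0b11110000111010010001110111001110. Multiple bits set => No

No


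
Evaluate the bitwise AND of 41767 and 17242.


0b1010001100100111 & 0b100001101011010 = 0b1100000010 = 770

770


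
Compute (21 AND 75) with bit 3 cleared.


Step 1: 21 & 75 = 1
Step 2: 1 & ~(1 << 3) = 1

1


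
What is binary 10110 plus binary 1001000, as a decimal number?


10110 + 1001000 = 1011110 = 94

94


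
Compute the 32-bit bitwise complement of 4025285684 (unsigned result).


~0b11101111111011001111110000110100 = 0b10000000100110000001111001011 = 269681611 (32-bit unsigned)

269681611


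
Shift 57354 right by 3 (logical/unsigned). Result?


0b1110000000001010 >> 3 = 0b1110000000001 = 7169

7169


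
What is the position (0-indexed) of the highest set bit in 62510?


0b1111010000101110. Highest set bit at position 15

15


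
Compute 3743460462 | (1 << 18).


3743460462 | (1 << 18) = 3743460462 | 262144 = 3743722606

3743722606


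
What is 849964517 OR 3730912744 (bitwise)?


0b110010101010010110110111100101 | 0b11011110011000010011010111101000 = 0b11111110111010010111110111101101 = 4276714989

4276714989


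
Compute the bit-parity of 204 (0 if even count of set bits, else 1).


0b11001100 has 4 ones => parity 0

0


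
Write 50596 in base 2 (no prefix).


50596 = 1100010110100100 in binary

1100010110100100


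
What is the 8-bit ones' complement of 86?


86 ^ 255 = 169

169


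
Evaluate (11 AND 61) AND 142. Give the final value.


Step 1: 11 & 61 = 9
Step 2: 9 & 142 = 8

8


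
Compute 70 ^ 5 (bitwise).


0b1000110 ^ 0b101 = 0b1000011 = 67

67


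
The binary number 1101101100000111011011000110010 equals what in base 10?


1101101100000111011011000110010 in decimal = 1837348402

1837348402


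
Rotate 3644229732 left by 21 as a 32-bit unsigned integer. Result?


Rotate 0b11011001001101101000100001100100 left by 21 (32-bit) = 0b1100100110110010011011010001 = 211494609

211494609


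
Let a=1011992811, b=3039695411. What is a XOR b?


1011992811 ^ 3039695411 = 2306857688

2306857688


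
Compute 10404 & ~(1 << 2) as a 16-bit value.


10404 & ~(1 << 2) = 10400

10400


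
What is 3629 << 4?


0b111000101101 << 4 = 0b1110001011010000 = 58064

58064


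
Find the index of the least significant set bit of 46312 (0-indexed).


0b1011010011101000. Lowest set bit at position 3

3


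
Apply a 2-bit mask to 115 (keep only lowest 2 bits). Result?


115 & 3 = 3

3
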